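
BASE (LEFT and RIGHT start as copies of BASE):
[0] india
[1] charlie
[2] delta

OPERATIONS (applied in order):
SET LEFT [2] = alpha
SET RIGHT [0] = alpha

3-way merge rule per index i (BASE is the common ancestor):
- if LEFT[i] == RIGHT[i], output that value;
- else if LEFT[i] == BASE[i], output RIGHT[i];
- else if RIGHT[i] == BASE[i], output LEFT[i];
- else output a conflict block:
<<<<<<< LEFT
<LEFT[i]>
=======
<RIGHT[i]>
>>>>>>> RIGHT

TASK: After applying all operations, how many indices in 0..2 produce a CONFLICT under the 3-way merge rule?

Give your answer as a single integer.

Final LEFT:  [india, charlie, alpha]
Final RIGHT: [alpha, charlie, delta]
i=0: L=india=BASE, R=alpha -> take RIGHT -> alpha
i=1: L=charlie R=charlie -> agree -> charlie
i=2: L=alpha, R=delta=BASE -> take LEFT -> alpha
Conflict count: 0

Answer: 0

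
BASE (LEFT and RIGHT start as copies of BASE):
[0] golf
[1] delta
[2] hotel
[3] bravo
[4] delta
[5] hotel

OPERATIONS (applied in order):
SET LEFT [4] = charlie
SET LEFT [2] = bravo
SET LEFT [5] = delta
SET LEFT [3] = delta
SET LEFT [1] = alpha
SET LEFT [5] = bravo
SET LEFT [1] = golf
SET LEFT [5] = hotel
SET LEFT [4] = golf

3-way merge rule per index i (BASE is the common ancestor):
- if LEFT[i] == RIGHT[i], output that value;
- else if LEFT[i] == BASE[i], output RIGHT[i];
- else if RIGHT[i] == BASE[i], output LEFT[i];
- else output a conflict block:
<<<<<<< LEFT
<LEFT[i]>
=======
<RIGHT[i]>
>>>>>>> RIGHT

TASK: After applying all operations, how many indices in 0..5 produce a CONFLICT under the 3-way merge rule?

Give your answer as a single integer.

Answer: 0

Derivation:
Final LEFT:  [golf, golf, bravo, delta, golf, hotel]
Final RIGHT: [golf, delta, hotel, bravo, delta, hotel]
i=0: L=golf R=golf -> agree -> golf
i=1: L=golf, R=delta=BASE -> take LEFT -> golf
i=2: L=bravo, R=hotel=BASE -> take LEFT -> bravo
i=3: L=delta, R=bravo=BASE -> take LEFT -> delta
i=4: L=golf, R=delta=BASE -> take LEFT -> golf
i=5: L=hotel R=hotel -> agree -> hotel
Conflict count: 0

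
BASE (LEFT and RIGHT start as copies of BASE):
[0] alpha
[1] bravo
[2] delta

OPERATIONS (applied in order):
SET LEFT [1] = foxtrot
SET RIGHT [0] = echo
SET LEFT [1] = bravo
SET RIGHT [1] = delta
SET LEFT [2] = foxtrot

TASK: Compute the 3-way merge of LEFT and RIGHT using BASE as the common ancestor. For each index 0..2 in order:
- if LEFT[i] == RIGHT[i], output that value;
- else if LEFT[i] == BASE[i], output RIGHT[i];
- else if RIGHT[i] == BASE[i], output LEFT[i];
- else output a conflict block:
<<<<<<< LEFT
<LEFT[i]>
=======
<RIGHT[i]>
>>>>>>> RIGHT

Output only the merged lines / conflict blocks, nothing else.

Final LEFT:  [alpha, bravo, foxtrot]
Final RIGHT: [echo, delta, delta]
i=0: L=alpha=BASE, R=echo -> take RIGHT -> echo
i=1: L=bravo=BASE, R=delta -> take RIGHT -> delta
i=2: L=foxtrot, R=delta=BASE -> take LEFT -> foxtrot

Answer: echo
delta
foxtrot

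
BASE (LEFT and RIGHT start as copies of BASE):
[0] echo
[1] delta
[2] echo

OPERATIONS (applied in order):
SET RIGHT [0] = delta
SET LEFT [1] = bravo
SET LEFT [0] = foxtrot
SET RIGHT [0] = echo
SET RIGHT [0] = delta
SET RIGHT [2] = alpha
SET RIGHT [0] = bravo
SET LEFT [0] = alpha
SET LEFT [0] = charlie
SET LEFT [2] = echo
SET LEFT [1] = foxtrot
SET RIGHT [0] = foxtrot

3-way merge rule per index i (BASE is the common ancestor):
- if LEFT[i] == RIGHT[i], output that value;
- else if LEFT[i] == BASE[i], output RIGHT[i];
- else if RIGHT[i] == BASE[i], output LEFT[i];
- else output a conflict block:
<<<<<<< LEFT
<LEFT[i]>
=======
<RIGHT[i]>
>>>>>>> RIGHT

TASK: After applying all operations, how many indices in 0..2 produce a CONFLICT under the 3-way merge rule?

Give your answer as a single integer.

Final LEFT:  [charlie, foxtrot, echo]
Final RIGHT: [foxtrot, delta, alpha]
i=0: BASE=echo L=charlie R=foxtrot all differ -> CONFLICT
i=1: L=foxtrot, R=delta=BASE -> take LEFT -> foxtrot
i=2: L=echo=BASE, R=alpha -> take RIGHT -> alpha
Conflict count: 1

Answer: 1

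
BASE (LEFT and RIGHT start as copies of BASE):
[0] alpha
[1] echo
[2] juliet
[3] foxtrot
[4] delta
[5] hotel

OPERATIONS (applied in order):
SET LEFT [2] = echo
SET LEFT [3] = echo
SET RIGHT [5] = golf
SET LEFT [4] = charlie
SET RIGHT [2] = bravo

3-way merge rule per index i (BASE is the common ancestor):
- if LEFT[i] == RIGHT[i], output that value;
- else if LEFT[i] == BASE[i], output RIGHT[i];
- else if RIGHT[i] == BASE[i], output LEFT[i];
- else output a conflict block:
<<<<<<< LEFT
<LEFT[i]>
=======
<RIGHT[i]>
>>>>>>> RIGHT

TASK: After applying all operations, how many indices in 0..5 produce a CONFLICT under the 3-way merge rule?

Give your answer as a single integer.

Final LEFT:  [alpha, echo, echo, echo, charlie, hotel]
Final RIGHT: [alpha, echo, bravo, foxtrot, delta, golf]
i=0: L=alpha R=alpha -> agree -> alpha
i=1: L=echo R=echo -> agree -> echo
i=2: BASE=juliet L=echo R=bravo all differ -> CONFLICT
i=3: L=echo, R=foxtrot=BASE -> take LEFT -> echo
i=4: L=charlie, R=delta=BASE -> take LEFT -> charlie
i=5: L=hotel=BASE, R=golf -> take RIGHT -> golf
Conflict count: 1

Answer: 1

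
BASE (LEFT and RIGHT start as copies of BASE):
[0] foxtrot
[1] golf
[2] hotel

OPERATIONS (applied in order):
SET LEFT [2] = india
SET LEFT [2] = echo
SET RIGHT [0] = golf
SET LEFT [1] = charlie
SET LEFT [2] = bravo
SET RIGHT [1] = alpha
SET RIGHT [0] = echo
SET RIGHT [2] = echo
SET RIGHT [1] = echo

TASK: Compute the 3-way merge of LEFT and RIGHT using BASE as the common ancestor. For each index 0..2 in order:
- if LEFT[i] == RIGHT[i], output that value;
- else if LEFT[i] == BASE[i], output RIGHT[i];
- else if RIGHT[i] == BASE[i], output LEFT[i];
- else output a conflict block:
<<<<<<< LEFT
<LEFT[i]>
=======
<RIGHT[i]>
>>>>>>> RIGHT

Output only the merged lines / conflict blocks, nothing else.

Answer: echo
<<<<<<< LEFT
charlie
=======
echo
>>>>>>> RIGHT
<<<<<<< LEFT
bravo
=======
echo
>>>>>>> RIGHT

Derivation:
Final LEFT:  [foxtrot, charlie, bravo]
Final RIGHT: [echo, echo, echo]
i=0: L=foxtrot=BASE, R=echo -> take RIGHT -> echo
i=1: BASE=golf L=charlie R=echo all differ -> CONFLICT
i=2: BASE=hotel L=bravo R=echo all differ -> CONFLICT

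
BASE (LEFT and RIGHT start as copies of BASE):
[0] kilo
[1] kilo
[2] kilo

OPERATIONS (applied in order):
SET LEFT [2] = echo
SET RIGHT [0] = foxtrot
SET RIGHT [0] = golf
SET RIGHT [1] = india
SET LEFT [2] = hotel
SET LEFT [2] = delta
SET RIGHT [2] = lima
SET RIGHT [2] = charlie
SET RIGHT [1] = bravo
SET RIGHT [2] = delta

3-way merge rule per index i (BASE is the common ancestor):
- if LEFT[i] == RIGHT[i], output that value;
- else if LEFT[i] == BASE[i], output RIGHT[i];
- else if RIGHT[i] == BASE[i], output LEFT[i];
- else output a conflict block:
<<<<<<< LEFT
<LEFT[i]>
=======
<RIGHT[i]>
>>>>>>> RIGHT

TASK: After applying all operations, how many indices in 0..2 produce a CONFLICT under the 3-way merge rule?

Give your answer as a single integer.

Final LEFT:  [kilo, kilo, delta]
Final RIGHT: [golf, bravo, delta]
i=0: L=kilo=BASE, R=golf -> take RIGHT -> golf
i=1: L=kilo=BASE, R=bravo -> take RIGHT -> bravo
i=2: L=delta R=delta -> agree -> delta
Conflict count: 0

Answer: 0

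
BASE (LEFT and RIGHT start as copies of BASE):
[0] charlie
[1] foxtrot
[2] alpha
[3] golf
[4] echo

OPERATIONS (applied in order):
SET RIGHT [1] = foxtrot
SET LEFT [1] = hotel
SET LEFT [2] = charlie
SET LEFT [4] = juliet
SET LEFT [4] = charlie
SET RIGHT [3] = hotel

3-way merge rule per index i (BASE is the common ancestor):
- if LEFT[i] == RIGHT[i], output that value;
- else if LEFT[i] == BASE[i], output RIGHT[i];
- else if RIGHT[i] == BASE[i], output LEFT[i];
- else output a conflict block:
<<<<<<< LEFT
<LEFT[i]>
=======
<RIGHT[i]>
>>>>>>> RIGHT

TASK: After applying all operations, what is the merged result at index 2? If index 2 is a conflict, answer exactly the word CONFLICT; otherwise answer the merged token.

Final LEFT:  [charlie, hotel, charlie, golf, charlie]
Final RIGHT: [charlie, foxtrot, alpha, hotel, echo]
i=0: L=charlie R=charlie -> agree -> charlie
i=1: L=hotel, R=foxtrot=BASE -> take LEFT -> hotel
i=2: L=charlie, R=alpha=BASE -> take LEFT -> charlie
i=3: L=golf=BASE, R=hotel -> take RIGHT -> hotel
i=4: L=charlie, R=echo=BASE -> take LEFT -> charlie
Index 2 -> charlie

Answer: charlie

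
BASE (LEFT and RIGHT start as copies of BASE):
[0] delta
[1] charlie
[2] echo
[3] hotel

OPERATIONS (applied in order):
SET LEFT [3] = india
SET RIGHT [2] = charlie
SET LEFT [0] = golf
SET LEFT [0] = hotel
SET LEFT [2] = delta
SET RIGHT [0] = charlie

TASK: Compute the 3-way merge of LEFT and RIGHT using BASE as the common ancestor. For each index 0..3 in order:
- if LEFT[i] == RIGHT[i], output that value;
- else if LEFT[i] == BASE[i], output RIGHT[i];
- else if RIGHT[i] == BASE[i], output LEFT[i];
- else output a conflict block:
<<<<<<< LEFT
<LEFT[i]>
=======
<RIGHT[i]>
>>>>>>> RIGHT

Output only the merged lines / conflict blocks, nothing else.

Final LEFT:  [hotel, charlie, delta, india]
Final RIGHT: [charlie, charlie, charlie, hotel]
i=0: BASE=delta L=hotel R=charlie all differ -> CONFLICT
i=1: L=charlie R=charlie -> agree -> charlie
i=2: BASE=echo L=delta R=charlie all differ -> CONFLICT
i=3: L=india, R=hotel=BASE -> take LEFT -> india

Answer: <<<<<<< LEFT
hotel
=======
charlie
>>>>>>> RIGHT
charlie
<<<<<<< LEFT
delta
=======
charlie
>>>>>>> RIGHT
india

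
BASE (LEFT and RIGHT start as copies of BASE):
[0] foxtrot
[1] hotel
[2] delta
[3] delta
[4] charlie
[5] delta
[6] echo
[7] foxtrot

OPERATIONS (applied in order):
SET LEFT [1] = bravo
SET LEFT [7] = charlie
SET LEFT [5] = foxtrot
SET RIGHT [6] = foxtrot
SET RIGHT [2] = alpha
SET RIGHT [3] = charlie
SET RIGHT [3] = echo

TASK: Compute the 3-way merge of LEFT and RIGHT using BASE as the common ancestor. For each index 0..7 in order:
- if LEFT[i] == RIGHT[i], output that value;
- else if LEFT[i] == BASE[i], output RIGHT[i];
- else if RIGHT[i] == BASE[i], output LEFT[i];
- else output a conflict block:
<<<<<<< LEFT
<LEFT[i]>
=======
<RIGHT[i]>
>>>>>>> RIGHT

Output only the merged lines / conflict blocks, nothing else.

Answer: foxtrot
bravo
alpha
echo
charlie
foxtrot
foxtrot
charlie

Derivation:
Final LEFT:  [foxtrot, bravo, delta, delta, charlie, foxtrot, echo, charlie]
Final RIGHT: [foxtrot, hotel, alpha, echo, charlie, delta, foxtrot, foxtrot]
i=0: L=foxtrot R=foxtrot -> agree -> foxtrot
i=1: L=bravo, R=hotel=BASE -> take LEFT -> bravo
i=2: L=delta=BASE, R=alpha -> take RIGHT -> alpha
i=3: L=delta=BASE, R=echo -> take RIGHT -> echo
i=4: L=charlie R=charlie -> agree -> charlie
i=5: L=foxtrot, R=delta=BASE -> take LEFT -> foxtrot
i=6: L=echo=BASE, R=foxtrot -> take RIGHT -> foxtrot
i=7: L=charlie, R=foxtrot=BASE -> take LEFT -> charlie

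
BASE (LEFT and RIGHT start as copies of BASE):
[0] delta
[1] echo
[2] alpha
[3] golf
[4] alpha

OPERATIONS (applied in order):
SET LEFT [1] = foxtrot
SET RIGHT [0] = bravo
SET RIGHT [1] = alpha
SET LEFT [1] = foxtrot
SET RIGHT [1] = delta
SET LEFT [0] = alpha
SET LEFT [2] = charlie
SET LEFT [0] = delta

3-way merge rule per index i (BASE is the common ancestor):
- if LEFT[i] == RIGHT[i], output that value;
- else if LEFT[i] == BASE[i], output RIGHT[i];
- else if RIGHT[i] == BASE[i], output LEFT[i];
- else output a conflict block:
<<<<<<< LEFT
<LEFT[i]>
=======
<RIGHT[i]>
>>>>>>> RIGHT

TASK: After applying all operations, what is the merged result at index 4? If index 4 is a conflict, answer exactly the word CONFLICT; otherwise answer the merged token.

Answer: alpha

Derivation:
Final LEFT:  [delta, foxtrot, charlie, golf, alpha]
Final RIGHT: [bravo, delta, alpha, golf, alpha]
i=0: L=delta=BASE, R=bravo -> take RIGHT -> bravo
i=1: BASE=echo L=foxtrot R=delta all differ -> CONFLICT
i=2: L=charlie, R=alpha=BASE -> take LEFT -> charlie
i=3: L=golf R=golf -> agree -> golf
i=4: L=alpha R=alpha -> agree -> alpha
Index 4 -> alpha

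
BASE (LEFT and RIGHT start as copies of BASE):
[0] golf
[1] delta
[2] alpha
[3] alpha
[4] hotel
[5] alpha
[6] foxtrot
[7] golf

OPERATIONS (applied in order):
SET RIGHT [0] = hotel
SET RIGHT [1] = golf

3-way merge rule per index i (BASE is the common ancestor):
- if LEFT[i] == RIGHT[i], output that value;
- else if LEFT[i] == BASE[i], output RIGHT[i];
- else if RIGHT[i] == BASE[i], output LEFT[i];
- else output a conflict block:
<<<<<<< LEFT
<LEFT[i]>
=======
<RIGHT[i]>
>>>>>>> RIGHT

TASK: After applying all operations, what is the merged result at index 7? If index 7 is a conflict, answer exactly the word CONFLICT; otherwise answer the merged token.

Final LEFT:  [golf, delta, alpha, alpha, hotel, alpha, foxtrot, golf]
Final RIGHT: [hotel, golf, alpha, alpha, hotel, alpha, foxtrot, golf]
i=0: L=golf=BASE, R=hotel -> take RIGHT -> hotel
i=1: L=delta=BASE, R=golf -> take RIGHT -> golf
i=2: L=alpha R=alpha -> agree -> alpha
i=3: L=alpha R=alpha -> agree -> alpha
i=4: L=hotel R=hotel -> agree -> hotel
i=5: L=alpha R=alpha -> agree -> alpha
i=6: L=foxtrot R=foxtrot -> agree -> foxtrot
i=7: L=golf R=golf -> agree -> golf
Index 7 -> golf

Answer: golf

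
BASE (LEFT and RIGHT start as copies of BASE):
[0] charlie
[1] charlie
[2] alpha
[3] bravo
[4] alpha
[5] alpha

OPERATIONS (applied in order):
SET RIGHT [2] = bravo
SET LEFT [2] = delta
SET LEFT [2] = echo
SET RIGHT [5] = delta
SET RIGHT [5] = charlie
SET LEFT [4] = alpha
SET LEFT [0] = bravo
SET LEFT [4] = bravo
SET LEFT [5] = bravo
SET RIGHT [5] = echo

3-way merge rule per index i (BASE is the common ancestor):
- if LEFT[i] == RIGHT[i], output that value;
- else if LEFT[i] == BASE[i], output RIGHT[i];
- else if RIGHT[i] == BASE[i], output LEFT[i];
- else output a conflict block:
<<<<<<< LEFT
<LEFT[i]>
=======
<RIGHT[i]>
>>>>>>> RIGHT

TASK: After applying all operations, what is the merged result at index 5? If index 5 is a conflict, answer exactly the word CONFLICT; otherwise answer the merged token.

Final LEFT:  [bravo, charlie, echo, bravo, bravo, bravo]
Final RIGHT: [charlie, charlie, bravo, bravo, alpha, echo]
i=0: L=bravo, R=charlie=BASE -> take LEFT -> bravo
i=1: L=charlie R=charlie -> agree -> charlie
i=2: BASE=alpha L=echo R=bravo all differ -> CONFLICT
i=3: L=bravo R=bravo -> agree -> bravo
i=4: L=bravo, R=alpha=BASE -> take LEFT -> bravo
i=5: BASE=alpha L=bravo R=echo all differ -> CONFLICT
Index 5 -> CONFLICT

Answer: CONFLICT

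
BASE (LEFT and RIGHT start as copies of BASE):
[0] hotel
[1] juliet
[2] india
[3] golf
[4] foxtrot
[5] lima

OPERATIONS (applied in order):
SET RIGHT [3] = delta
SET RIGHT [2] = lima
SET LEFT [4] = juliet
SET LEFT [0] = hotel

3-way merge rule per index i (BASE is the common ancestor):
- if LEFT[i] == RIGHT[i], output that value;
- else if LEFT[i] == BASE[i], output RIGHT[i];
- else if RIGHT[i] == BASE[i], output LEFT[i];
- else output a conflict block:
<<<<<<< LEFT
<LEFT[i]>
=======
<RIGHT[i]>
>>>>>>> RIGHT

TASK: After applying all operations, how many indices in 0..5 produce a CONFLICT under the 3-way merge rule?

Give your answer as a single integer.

Answer: 0

Derivation:
Final LEFT:  [hotel, juliet, india, golf, juliet, lima]
Final RIGHT: [hotel, juliet, lima, delta, foxtrot, lima]
i=0: L=hotel R=hotel -> agree -> hotel
i=1: L=juliet R=juliet -> agree -> juliet
i=2: L=india=BASE, R=lima -> take RIGHT -> lima
i=3: L=golf=BASE, R=delta -> take RIGHT -> delta
i=4: L=juliet, R=foxtrot=BASE -> take LEFT -> juliet
i=5: L=lima R=lima -> agree -> lima
Conflict count: 0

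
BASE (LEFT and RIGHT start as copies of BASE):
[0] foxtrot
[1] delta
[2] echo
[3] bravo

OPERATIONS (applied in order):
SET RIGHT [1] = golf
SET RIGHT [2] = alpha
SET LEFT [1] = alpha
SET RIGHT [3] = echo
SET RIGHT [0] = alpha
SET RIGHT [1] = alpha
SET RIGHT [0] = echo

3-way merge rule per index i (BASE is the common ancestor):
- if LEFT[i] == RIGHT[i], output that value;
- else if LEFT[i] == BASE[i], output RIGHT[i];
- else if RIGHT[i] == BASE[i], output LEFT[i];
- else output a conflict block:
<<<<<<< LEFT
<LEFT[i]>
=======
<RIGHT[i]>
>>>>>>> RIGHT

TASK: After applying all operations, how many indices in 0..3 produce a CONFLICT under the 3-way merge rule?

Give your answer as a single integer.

Final LEFT:  [foxtrot, alpha, echo, bravo]
Final RIGHT: [echo, alpha, alpha, echo]
i=0: L=foxtrot=BASE, R=echo -> take RIGHT -> echo
i=1: L=alpha R=alpha -> agree -> alpha
i=2: L=echo=BASE, R=alpha -> take RIGHT -> alpha
i=3: L=bravo=BASE, R=echo -> take RIGHT -> echo
Conflict count: 0

Answer: 0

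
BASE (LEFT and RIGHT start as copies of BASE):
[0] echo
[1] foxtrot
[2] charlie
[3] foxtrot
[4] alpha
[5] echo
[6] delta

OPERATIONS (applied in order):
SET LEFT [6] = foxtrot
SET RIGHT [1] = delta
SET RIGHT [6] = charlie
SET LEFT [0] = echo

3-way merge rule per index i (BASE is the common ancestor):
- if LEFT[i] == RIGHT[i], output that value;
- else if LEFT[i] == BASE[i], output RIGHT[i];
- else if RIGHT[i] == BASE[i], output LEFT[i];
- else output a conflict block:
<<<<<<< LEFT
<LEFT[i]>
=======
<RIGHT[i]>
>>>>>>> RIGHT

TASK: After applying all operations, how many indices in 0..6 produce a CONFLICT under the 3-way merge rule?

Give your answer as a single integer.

Final LEFT:  [echo, foxtrot, charlie, foxtrot, alpha, echo, foxtrot]
Final RIGHT: [echo, delta, charlie, foxtrot, alpha, echo, charlie]
i=0: L=echo R=echo -> agree -> echo
i=1: L=foxtrot=BASE, R=delta -> take RIGHT -> delta
i=2: L=charlie R=charlie -> agree -> charlie
i=3: L=foxtrot R=foxtrot -> agree -> foxtrot
i=4: L=alpha R=alpha -> agree -> alpha
i=5: L=echo R=echo -> agree -> echo
i=6: BASE=delta L=foxtrot R=charlie all differ -> CONFLICT
Conflict count: 1

Answer: 1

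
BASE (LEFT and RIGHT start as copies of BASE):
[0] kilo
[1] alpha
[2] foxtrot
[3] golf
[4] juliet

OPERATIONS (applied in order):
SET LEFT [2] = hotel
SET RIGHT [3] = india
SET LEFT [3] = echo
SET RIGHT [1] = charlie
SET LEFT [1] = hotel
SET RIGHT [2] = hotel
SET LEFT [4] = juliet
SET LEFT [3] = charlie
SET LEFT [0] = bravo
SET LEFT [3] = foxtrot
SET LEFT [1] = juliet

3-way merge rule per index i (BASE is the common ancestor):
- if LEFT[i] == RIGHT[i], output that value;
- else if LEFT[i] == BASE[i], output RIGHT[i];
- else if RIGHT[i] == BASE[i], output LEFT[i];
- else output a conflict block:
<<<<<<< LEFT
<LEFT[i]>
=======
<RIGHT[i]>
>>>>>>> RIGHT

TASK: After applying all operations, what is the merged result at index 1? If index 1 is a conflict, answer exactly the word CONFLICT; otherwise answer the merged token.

Answer: CONFLICT

Derivation:
Final LEFT:  [bravo, juliet, hotel, foxtrot, juliet]
Final RIGHT: [kilo, charlie, hotel, india, juliet]
i=0: L=bravo, R=kilo=BASE -> take LEFT -> bravo
i=1: BASE=alpha L=juliet R=charlie all differ -> CONFLICT
i=2: L=hotel R=hotel -> agree -> hotel
i=3: BASE=golf L=foxtrot R=india all differ -> CONFLICT
i=4: L=juliet R=juliet -> agree -> juliet
Index 1 -> CONFLICT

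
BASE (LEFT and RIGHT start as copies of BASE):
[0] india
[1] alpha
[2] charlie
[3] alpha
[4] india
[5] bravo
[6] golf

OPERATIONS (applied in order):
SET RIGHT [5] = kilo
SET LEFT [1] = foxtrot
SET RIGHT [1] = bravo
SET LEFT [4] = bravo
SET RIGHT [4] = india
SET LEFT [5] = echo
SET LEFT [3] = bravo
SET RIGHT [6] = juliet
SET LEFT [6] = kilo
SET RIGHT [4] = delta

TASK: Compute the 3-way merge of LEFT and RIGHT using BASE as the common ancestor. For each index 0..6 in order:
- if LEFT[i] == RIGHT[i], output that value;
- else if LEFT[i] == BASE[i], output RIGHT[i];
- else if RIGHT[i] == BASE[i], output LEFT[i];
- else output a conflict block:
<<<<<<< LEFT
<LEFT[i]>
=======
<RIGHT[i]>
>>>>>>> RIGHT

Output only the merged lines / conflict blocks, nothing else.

Final LEFT:  [india, foxtrot, charlie, bravo, bravo, echo, kilo]
Final RIGHT: [india, bravo, charlie, alpha, delta, kilo, juliet]
i=0: L=india R=india -> agree -> india
i=1: BASE=alpha L=foxtrot R=bravo all differ -> CONFLICT
i=2: L=charlie R=charlie -> agree -> charlie
i=3: L=bravo, R=alpha=BASE -> take LEFT -> bravo
i=4: BASE=india L=bravo R=delta all differ -> CONFLICT
i=5: BASE=bravo L=echo R=kilo all differ -> CONFLICT
i=6: BASE=golf L=kilo R=juliet all differ -> CONFLICT

Answer: india
<<<<<<< LEFT
foxtrot
=======
bravo
>>>>>>> RIGHT
charlie
bravo
<<<<<<< LEFT
bravo
=======
delta
>>>>>>> RIGHT
<<<<<<< LEFT
echo
=======
kilo
>>>>>>> RIGHT
<<<<<<< LEFT
kilo
=======
juliet
>>>>>>> RIGHT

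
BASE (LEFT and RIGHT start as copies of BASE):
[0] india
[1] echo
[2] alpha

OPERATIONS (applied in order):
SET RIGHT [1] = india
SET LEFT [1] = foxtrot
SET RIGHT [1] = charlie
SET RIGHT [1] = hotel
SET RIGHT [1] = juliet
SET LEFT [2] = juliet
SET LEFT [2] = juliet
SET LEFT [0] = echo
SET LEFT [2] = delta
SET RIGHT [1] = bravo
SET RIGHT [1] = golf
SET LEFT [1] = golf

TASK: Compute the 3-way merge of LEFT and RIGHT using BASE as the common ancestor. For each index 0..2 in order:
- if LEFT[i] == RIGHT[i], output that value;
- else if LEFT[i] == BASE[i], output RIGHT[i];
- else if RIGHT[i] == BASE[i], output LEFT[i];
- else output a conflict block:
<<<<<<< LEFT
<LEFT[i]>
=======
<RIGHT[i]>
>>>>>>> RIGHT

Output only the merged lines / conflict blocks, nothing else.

Answer: echo
golf
delta

Derivation:
Final LEFT:  [echo, golf, delta]
Final RIGHT: [india, golf, alpha]
i=0: L=echo, R=india=BASE -> take LEFT -> echo
i=1: L=golf R=golf -> agree -> golf
i=2: L=delta, R=alpha=BASE -> take LEFT -> delta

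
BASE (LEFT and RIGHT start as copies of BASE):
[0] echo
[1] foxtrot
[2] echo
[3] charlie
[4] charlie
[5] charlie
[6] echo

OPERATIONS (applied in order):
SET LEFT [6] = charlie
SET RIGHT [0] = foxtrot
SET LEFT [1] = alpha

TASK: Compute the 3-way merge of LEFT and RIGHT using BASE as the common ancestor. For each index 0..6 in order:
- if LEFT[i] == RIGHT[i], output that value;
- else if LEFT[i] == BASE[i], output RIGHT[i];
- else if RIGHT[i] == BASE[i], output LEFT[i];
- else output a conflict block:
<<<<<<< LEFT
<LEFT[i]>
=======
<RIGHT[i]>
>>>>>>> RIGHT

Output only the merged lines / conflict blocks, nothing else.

Answer: foxtrot
alpha
echo
charlie
charlie
charlie
charlie

Derivation:
Final LEFT:  [echo, alpha, echo, charlie, charlie, charlie, charlie]
Final RIGHT: [foxtrot, foxtrot, echo, charlie, charlie, charlie, echo]
i=0: L=echo=BASE, R=foxtrot -> take RIGHT -> foxtrot
i=1: L=alpha, R=foxtrot=BASE -> take LEFT -> alpha
i=2: L=echo R=echo -> agree -> echo
i=3: L=charlie R=charlie -> agree -> charlie
i=4: L=charlie R=charlie -> agree -> charlie
i=5: L=charlie R=charlie -> agree -> charlie
i=6: L=charlie, R=echo=BASE -> take LEFT -> charlie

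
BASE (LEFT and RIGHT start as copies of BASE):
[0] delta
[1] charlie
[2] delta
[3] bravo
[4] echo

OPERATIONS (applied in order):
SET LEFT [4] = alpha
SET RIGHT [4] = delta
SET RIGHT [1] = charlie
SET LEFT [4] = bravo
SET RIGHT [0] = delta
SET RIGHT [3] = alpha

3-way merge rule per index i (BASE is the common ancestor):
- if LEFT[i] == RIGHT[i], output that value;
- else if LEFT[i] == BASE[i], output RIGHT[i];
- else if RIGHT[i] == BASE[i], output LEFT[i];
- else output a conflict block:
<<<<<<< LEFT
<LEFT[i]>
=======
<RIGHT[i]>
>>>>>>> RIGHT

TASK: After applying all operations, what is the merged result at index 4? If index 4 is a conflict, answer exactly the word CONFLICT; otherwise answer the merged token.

Final LEFT:  [delta, charlie, delta, bravo, bravo]
Final RIGHT: [delta, charlie, delta, alpha, delta]
i=0: L=delta R=delta -> agree -> delta
i=1: L=charlie R=charlie -> agree -> charlie
i=2: L=delta R=delta -> agree -> delta
i=3: L=bravo=BASE, R=alpha -> take RIGHT -> alpha
i=4: BASE=echo L=bravo R=delta all differ -> CONFLICT
Index 4 -> CONFLICT

Answer: CONFLICT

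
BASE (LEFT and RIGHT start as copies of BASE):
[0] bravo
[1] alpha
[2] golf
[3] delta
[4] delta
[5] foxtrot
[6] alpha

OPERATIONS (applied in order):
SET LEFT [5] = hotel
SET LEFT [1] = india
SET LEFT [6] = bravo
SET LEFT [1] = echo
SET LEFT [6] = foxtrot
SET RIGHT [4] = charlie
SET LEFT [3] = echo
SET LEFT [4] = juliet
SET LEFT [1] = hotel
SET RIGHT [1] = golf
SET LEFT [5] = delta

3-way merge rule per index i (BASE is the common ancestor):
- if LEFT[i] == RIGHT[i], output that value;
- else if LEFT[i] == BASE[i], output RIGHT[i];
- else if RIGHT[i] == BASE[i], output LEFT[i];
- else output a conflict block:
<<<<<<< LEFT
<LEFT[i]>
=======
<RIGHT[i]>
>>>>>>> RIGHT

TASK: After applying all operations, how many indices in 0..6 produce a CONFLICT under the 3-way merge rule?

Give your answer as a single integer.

Final LEFT:  [bravo, hotel, golf, echo, juliet, delta, foxtrot]
Final RIGHT: [bravo, golf, golf, delta, charlie, foxtrot, alpha]
i=0: L=bravo R=bravo -> agree -> bravo
i=1: BASE=alpha L=hotel R=golf all differ -> CONFLICT
i=2: L=golf R=golf -> agree -> golf
i=3: L=echo, R=delta=BASE -> take LEFT -> echo
i=4: BASE=delta L=juliet R=charlie all differ -> CONFLICT
i=5: L=delta, R=foxtrot=BASE -> take LEFT -> delta
i=6: L=foxtrot, R=alpha=BASE -> take LEFT -> foxtrot
Conflict count: 2

Answer: 2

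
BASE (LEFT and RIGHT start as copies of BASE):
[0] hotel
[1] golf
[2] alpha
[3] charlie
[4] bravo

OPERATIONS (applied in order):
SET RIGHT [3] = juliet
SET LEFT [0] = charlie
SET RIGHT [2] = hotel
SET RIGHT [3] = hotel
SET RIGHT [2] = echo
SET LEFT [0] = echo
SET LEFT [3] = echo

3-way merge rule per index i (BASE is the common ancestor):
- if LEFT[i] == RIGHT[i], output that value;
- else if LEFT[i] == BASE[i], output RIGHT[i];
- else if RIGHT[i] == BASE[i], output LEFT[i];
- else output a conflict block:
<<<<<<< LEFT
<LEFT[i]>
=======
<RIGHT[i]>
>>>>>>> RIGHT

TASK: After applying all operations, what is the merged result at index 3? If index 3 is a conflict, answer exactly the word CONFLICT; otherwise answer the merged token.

Final LEFT:  [echo, golf, alpha, echo, bravo]
Final RIGHT: [hotel, golf, echo, hotel, bravo]
i=0: L=echo, R=hotel=BASE -> take LEFT -> echo
i=1: L=golf R=golf -> agree -> golf
i=2: L=alpha=BASE, R=echo -> take RIGHT -> echo
i=3: BASE=charlie L=echo R=hotel all differ -> CONFLICT
i=4: L=bravo R=bravo -> agree -> bravo
Index 3 -> CONFLICT

Answer: CONFLICT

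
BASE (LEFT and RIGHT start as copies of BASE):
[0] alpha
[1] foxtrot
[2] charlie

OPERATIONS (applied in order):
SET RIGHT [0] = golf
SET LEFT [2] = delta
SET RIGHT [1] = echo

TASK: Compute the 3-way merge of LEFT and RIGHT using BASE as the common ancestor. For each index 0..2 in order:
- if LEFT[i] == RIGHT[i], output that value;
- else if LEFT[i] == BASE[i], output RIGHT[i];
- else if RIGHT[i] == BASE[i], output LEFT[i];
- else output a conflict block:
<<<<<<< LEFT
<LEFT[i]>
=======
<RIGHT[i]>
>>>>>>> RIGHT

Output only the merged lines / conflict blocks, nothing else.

Answer: golf
echo
delta

Derivation:
Final LEFT:  [alpha, foxtrot, delta]
Final RIGHT: [golf, echo, charlie]
i=0: L=alpha=BASE, R=golf -> take RIGHT -> golf
i=1: L=foxtrot=BASE, R=echo -> take RIGHT -> echo
i=2: L=delta, R=charlie=BASE -> take LEFT -> delta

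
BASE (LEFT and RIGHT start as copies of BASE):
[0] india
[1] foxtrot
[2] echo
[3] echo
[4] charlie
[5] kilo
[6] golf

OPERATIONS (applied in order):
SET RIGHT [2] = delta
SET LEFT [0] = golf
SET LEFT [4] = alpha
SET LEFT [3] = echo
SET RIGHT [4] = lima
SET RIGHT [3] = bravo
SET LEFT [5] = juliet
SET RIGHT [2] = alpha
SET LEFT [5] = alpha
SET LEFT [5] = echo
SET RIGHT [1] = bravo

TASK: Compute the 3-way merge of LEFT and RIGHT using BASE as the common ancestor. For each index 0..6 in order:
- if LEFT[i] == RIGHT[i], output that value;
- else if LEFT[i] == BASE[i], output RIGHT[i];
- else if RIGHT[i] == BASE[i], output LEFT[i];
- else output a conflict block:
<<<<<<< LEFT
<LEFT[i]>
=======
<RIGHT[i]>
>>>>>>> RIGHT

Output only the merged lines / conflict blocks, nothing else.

Answer: golf
bravo
alpha
bravo
<<<<<<< LEFT
alpha
=======
lima
>>>>>>> RIGHT
echo
golf

Derivation:
Final LEFT:  [golf, foxtrot, echo, echo, alpha, echo, golf]
Final RIGHT: [india, bravo, alpha, bravo, lima, kilo, golf]
i=0: L=golf, R=india=BASE -> take LEFT -> golf
i=1: L=foxtrot=BASE, R=bravo -> take RIGHT -> bravo
i=2: L=echo=BASE, R=alpha -> take RIGHT -> alpha
i=3: L=echo=BASE, R=bravo -> take RIGHT -> bravo
i=4: BASE=charlie L=alpha R=lima all differ -> CONFLICT
i=5: L=echo, R=kilo=BASE -> take LEFT -> echo
i=6: L=golf R=golf -> agree -> golf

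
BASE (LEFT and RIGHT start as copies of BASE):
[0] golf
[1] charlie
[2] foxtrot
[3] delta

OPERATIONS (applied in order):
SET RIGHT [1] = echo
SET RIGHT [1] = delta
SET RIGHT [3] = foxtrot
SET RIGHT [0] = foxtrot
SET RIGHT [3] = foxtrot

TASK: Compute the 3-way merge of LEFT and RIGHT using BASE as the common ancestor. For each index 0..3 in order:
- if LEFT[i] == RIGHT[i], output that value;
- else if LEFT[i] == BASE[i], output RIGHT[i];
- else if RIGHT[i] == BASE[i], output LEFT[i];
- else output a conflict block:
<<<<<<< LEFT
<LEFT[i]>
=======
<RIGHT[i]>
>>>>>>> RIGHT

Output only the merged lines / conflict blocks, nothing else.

Answer: foxtrot
delta
foxtrot
foxtrot

Derivation:
Final LEFT:  [golf, charlie, foxtrot, delta]
Final RIGHT: [foxtrot, delta, foxtrot, foxtrot]
i=0: L=golf=BASE, R=foxtrot -> take RIGHT -> foxtrot
i=1: L=charlie=BASE, R=delta -> take RIGHT -> delta
i=2: L=foxtrot R=foxtrot -> agree -> foxtrot
i=3: L=delta=BASE, R=foxtrot -> take RIGHT -> foxtrot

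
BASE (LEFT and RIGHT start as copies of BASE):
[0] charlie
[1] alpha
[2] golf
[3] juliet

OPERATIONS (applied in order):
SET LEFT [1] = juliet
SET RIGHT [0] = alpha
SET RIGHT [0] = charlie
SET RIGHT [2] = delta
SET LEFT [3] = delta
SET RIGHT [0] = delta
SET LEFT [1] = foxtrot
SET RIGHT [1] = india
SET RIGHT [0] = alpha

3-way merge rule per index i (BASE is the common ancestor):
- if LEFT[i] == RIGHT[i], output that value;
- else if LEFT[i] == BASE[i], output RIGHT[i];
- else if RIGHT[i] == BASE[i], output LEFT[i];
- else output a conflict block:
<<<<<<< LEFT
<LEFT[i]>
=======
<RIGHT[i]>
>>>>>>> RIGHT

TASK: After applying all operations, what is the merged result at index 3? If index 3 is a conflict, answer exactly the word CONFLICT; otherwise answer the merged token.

Answer: delta

Derivation:
Final LEFT:  [charlie, foxtrot, golf, delta]
Final RIGHT: [alpha, india, delta, juliet]
i=0: L=charlie=BASE, R=alpha -> take RIGHT -> alpha
i=1: BASE=alpha L=foxtrot R=india all differ -> CONFLICT
i=2: L=golf=BASE, R=delta -> take RIGHT -> delta
i=3: L=delta, R=juliet=BASE -> take LEFT -> delta
Index 3 -> delta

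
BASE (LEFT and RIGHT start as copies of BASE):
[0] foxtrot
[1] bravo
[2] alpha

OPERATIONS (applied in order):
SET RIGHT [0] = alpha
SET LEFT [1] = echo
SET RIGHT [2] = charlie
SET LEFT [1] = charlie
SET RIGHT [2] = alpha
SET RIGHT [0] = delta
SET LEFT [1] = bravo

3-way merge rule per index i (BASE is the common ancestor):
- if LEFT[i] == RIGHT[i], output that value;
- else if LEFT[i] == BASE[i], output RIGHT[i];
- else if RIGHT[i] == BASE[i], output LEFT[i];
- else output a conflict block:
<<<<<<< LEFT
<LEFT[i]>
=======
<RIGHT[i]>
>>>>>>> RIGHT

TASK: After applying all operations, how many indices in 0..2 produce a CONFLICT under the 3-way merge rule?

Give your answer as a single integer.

Answer: 0

Derivation:
Final LEFT:  [foxtrot, bravo, alpha]
Final RIGHT: [delta, bravo, alpha]
i=0: L=foxtrot=BASE, R=delta -> take RIGHT -> delta
i=1: L=bravo R=bravo -> agree -> bravo
i=2: L=alpha R=alpha -> agree -> alpha
Conflict count: 0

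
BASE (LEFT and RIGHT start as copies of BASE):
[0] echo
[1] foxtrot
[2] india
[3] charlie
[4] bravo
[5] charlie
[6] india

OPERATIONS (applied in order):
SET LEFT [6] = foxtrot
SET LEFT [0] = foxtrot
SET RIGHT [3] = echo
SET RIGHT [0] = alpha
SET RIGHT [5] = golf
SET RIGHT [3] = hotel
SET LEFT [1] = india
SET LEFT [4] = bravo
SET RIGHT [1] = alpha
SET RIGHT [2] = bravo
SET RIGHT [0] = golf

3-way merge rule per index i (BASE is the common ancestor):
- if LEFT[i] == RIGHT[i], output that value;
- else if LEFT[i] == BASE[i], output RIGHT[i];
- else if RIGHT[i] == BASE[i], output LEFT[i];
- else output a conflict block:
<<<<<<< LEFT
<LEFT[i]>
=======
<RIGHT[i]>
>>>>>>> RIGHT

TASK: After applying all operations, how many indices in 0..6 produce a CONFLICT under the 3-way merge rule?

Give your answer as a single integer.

Final LEFT:  [foxtrot, india, india, charlie, bravo, charlie, foxtrot]
Final RIGHT: [golf, alpha, bravo, hotel, bravo, golf, india]
i=0: BASE=echo L=foxtrot R=golf all differ -> CONFLICT
i=1: BASE=foxtrot L=india R=alpha all differ -> CONFLICT
i=2: L=india=BASE, R=bravo -> take RIGHT -> bravo
i=3: L=charlie=BASE, R=hotel -> take RIGHT -> hotel
i=4: L=bravo R=bravo -> agree -> bravo
i=5: L=charlie=BASE, R=golf -> take RIGHT -> golf
i=6: L=foxtrot, R=india=BASE -> take LEFT -> foxtrot
Conflict count: 2

Answer: 2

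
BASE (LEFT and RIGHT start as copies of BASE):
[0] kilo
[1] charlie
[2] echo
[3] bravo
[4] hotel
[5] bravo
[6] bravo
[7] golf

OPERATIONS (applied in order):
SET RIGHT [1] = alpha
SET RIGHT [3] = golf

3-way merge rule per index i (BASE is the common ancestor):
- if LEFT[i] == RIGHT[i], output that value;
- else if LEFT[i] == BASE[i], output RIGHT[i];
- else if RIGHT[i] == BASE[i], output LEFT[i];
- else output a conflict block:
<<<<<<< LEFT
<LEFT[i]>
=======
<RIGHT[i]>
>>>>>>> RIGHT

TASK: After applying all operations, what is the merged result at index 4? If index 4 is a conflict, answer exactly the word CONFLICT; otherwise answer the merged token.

Answer: hotel

Derivation:
Final LEFT:  [kilo, charlie, echo, bravo, hotel, bravo, bravo, golf]
Final RIGHT: [kilo, alpha, echo, golf, hotel, bravo, bravo, golf]
i=0: L=kilo R=kilo -> agree -> kilo
i=1: L=charlie=BASE, R=alpha -> take RIGHT -> alpha
i=2: L=echo R=echo -> agree -> echo
i=3: L=bravo=BASE, R=golf -> take RIGHT -> golf
i=4: L=hotel R=hotel -> agree -> hotel
i=5: L=bravo R=bravo -> agree -> bravo
i=6: L=bravo R=bravo -> agree -> bravo
i=7: L=golf R=golf -> agree -> golf
Index 4 -> hotel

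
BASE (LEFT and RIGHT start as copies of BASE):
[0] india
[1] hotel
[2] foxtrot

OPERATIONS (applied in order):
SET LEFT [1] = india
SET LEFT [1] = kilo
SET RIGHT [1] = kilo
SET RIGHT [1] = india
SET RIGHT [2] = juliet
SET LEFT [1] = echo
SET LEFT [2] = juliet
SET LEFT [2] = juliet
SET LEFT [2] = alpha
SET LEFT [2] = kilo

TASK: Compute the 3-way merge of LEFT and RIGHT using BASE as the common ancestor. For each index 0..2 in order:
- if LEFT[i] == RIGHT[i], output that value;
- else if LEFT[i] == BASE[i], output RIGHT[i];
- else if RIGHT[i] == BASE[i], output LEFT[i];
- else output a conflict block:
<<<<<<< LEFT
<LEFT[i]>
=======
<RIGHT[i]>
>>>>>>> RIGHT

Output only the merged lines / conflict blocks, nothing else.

Answer: india
<<<<<<< LEFT
echo
=======
india
>>>>>>> RIGHT
<<<<<<< LEFT
kilo
=======
juliet
>>>>>>> RIGHT

Derivation:
Final LEFT:  [india, echo, kilo]
Final RIGHT: [india, india, juliet]
i=0: L=india R=india -> agree -> india
i=1: BASE=hotel L=echo R=india all differ -> CONFLICT
i=2: BASE=foxtrot L=kilo R=juliet all differ -> CONFLICT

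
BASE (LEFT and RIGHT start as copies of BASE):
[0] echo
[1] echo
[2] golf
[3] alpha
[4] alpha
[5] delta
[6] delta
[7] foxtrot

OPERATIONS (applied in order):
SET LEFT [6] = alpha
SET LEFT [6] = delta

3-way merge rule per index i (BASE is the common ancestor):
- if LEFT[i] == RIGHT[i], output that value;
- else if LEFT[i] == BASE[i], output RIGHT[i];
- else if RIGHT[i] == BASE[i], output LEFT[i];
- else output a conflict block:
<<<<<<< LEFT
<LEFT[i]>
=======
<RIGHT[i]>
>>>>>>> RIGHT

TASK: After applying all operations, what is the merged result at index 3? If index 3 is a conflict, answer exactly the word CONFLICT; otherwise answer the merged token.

Answer: alpha

Derivation:
Final LEFT:  [echo, echo, golf, alpha, alpha, delta, delta, foxtrot]
Final RIGHT: [echo, echo, golf, alpha, alpha, delta, delta, foxtrot]
i=0: L=echo R=echo -> agree -> echo
i=1: L=echo R=echo -> agree -> echo
i=2: L=golf R=golf -> agree -> golf
i=3: L=alpha R=alpha -> agree -> alpha
i=4: L=alpha R=alpha -> agree -> alpha
i=5: L=delta R=delta -> agree -> delta
i=6: L=delta R=delta -> agree -> delta
i=7: L=foxtrot R=foxtrot -> agree -> foxtrot
Index 3 -> alpha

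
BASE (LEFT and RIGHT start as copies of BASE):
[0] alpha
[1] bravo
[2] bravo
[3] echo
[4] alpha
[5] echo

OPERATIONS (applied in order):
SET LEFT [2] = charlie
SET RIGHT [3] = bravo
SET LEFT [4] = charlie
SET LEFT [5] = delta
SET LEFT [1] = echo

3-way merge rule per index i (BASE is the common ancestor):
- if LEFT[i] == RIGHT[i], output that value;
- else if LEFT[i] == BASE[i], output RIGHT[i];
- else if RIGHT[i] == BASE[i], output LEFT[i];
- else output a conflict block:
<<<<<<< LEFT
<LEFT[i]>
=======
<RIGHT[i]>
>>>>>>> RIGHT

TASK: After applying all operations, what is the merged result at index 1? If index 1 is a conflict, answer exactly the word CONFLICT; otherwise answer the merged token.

Final LEFT:  [alpha, echo, charlie, echo, charlie, delta]
Final RIGHT: [alpha, bravo, bravo, bravo, alpha, echo]
i=0: L=alpha R=alpha -> agree -> alpha
i=1: L=echo, R=bravo=BASE -> take LEFT -> echo
i=2: L=charlie, R=bravo=BASE -> take LEFT -> charlie
i=3: L=echo=BASE, R=bravo -> take RIGHT -> bravo
i=4: L=charlie, R=alpha=BASE -> take LEFT -> charlie
i=5: L=delta, R=echo=BASE -> take LEFT -> delta
Index 1 -> echo

Answer: echo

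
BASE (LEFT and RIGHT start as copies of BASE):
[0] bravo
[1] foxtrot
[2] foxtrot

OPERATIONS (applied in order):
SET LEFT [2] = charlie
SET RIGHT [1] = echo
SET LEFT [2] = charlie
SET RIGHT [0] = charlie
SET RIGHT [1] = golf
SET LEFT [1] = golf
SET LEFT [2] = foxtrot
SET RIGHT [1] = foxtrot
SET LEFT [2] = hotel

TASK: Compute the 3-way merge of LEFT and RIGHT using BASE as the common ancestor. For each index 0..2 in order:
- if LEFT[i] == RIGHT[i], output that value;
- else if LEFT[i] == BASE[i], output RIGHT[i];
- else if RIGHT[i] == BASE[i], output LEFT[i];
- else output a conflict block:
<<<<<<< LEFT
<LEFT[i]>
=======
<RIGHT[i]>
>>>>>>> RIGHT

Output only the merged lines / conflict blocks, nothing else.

Final LEFT:  [bravo, golf, hotel]
Final RIGHT: [charlie, foxtrot, foxtrot]
i=0: L=bravo=BASE, R=charlie -> take RIGHT -> charlie
i=1: L=golf, R=foxtrot=BASE -> take LEFT -> golf
i=2: L=hotel, R=foxtrot=BASE -> take LEFT -> hotel

Answer: charlie
golf
hotel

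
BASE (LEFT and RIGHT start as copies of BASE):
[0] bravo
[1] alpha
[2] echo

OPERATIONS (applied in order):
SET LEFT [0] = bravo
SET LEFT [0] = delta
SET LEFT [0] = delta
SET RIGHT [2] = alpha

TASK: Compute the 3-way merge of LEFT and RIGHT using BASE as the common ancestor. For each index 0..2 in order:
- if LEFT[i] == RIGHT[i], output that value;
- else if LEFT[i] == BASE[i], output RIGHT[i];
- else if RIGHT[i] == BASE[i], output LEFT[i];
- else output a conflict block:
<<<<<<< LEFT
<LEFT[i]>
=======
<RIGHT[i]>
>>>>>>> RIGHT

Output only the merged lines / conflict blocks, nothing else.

Final LEFT:  [delta, alpha, echo]
Final RIGHT: [bravo, alpha, alpha]
i=0: L=delta, R=bravo=BASE -> take LEFT -> delta
i=1: L=alpha R=alpha -> agree -> alpha
i=2: L=echo=BASE, R=alpha -> take RIGHT -> alpha

Answer: delta
alpha
alpha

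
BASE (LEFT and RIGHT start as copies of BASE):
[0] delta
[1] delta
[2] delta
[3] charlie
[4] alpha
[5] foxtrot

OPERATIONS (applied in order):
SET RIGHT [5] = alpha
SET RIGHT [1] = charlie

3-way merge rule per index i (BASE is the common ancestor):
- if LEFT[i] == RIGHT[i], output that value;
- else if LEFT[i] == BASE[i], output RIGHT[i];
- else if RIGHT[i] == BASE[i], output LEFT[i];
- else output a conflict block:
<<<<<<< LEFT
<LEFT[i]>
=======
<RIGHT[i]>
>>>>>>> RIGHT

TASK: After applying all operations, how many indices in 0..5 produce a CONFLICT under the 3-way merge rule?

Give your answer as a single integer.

Answer: 0

Derivation:
Final LEFT:  [delta, delta, delta, charlie, alpha, foxtrot]
Final RIGHT: [delta, charlie, delta, charlie, alpha, alpha]
i=0: L=delta R=delta -> agree -> delta
i=1: L=delta=BASE, R=charlie -> take RIGHT -> charlie
i=2: L=delta R=delta -> agree -> delta
i=3: L=charlie R=charlie -> agree -> charlie
i=4: L=alpha R=alpha -> agree -> alpha
i=5: L=foxtrot=BASE, R=alpha -> take RIGHT -> alpha
Conflict count: 0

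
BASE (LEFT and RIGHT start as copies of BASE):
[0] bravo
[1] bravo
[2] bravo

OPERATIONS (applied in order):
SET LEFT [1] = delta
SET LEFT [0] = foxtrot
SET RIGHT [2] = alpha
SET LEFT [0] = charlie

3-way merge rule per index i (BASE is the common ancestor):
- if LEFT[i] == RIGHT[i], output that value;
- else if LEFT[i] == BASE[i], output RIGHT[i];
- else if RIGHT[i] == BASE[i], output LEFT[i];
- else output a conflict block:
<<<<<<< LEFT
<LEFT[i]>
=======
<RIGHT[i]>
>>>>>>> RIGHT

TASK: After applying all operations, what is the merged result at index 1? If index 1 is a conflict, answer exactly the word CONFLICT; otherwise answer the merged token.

Answer: delta

Derivation:
Final LEFT:  [charlie, delta, bravo]
Final RIGHT: [bravo, bravo, alpha]
i=0: L=charlie, R=bravo=BASE -> take LEFT -> charlie
i=1: L=delta, R=bravo=BASE -> take LEFT -> delta
i=2: L=bravo=BASE, R=alpha -> take RIGHT -> alpha
Index 1 -> delta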